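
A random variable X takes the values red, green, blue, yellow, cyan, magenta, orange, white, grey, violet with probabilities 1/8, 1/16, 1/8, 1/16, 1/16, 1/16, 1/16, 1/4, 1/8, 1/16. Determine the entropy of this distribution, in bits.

3.125 bits

Each probability is a power of 1/2, so log₂(1/p) is an integer.
H = Σ p·log₂(1/p) = 1/8·3 + 1/16·4 + 1/8·3 + 1/16·4 + 1/16·4 + 1/16·4 + 1/16·4 + 1/4·2 + 1/8·3 + 1/16·4 = 3.125 bits.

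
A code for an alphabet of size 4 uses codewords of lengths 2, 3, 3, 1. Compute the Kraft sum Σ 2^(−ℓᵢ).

With common denominator 2^3 = 8: Σ 2^(−ℓᵢ) = 2/8 + 1/8 + 1/8 + 4/8 = 8/8 = 1.

1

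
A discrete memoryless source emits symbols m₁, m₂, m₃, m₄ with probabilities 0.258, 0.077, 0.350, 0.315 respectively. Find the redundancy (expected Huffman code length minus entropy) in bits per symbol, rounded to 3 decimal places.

0.141 bits

Entropy H = −Σ p log₂ p ≈ 1.8442 bits.
Huffman merges: 77/1000+129/500→67/200; 63/200+67/200→13/20; 7/20+13/20→1. L = 397/200 ≈ 1.9850.
L − H = 1.9850 − 1.8442 = 0.141 bits.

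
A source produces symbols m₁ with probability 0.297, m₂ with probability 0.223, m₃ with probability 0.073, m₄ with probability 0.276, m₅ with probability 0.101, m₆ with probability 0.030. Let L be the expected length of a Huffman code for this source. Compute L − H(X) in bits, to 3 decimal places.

Entropy H = −Σ p log₂ p ≈ 2.2770 bits.
Huffman merges: 3/100+73/1000→103/1000; 101/1000+103/1000→51/250; 51/250+223/1000→427/1000; 69/250+297/1000→573/1000; 427/1000+573/1000→1. L = 2307/1000 ≈ 2.3070.
L − H = 2.3070 − 2.2770 = 0.030 bits.

0.030 bits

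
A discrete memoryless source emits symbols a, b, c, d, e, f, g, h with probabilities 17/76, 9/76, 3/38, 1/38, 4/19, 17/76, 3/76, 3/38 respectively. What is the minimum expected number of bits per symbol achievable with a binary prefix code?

2.75 bits/symbol

Repeatedly combine the two least-probable nodes; the expected code length is the sum of the merged weights.
merge 1/38 + 3/76 → 5/76
merge 5/76 + 3/38 → 11/76
merge 3/38 + 9/76 → 15/76
merge 11/76 + 15/76 → 13/38
merge 4/19 + 17/76 → 33/76
merge 17/76 + 13/38 → 43/76
merge 33/76 + 43/76 → 1
L = 5/76 + 11/76 + 15/76 + 13/38 + 33/76 + 43/76 + 1 = 11/4 = 2.75 bits/symbol.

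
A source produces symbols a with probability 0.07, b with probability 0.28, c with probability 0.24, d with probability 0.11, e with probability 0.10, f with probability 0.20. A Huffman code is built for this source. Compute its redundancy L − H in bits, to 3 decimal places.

Entropy H = −Σ p log₂ p ≈ 2.4238 bits.
Huffman merges: 7/100+1/10→17/100; 11/100+17/100→7/25; 1/5+6/25→11/25; 7/25+7/25→14/25; 11/25+14/25→1. L = 49/20 ≈ 2.4500.
L − H = 2.4500 − 2.4238 = 0.026 bits.

0.026 bits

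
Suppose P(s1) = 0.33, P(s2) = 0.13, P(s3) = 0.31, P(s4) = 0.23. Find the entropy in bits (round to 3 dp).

H = −Σ pᵢ log₂ pᵢ.
−0.33·log₂(0.33) = 0.5278
−0.13·log₂(0.13) = 0.3826
−0.31·log₂(0.31) = 0.5238
−0.23·log₂(0.23) = 0.4877
Sum ≈ 1.9219 → 1.922 bits.

1.922 bits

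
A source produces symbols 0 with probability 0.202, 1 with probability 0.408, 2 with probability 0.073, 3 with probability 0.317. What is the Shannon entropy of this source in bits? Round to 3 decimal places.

H = −Σ pᵢ log₂ pᵢ.
−0.202·log₂(0.202) = 0.4661
−0.408·log₂(0.408) = 0.5277
−0.073·log₂(0.073) = 0.2756
−0.317·log₂(0.317) = 0.5254
Sum ≈ 1.7949 → 1.795 bits.

1.795 bits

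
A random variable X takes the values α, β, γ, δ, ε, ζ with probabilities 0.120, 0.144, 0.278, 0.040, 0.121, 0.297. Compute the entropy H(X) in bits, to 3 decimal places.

H = −Σ pᵢ log₂ pᵢ.
−0.120·log₂(0.120) = 0.3671
−0.144·log₂(0.144) = 0.4026
−0.278·log₂(0.278) = 0.5134
−0.040·log₂(0.040) = 0.1858
−0.121·log₂(0.121) = 0.3687
−0.297·log₂(0.297) = 0.5202
Sum ≈ 2.3577 → 2.358 bits.

2.358 bits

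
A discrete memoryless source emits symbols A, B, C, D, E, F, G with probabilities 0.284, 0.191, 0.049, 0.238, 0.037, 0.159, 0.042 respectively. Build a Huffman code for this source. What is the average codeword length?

2.494 bits/symbol

Repeatedly combine the two least-probable nodes; the expected code length is the sum of the merged weights.
merge 37/1000 + 21/500 → 79/1000
merge 49/1000 + 79/1000 → 16/125
merge 16/125 + 159/1000 → 287/1000
merge 191/1000 + 119/500 → 429/1000
merge 71/250 + 287/1000 → 571/1000
merge 429/1000 + 571/1000 → 1
L = 79/1000 + 16/125 + 287/1000 + 429/1000 + 571/1000 + 1 = 1247/500 = 2.494 bits/symbol.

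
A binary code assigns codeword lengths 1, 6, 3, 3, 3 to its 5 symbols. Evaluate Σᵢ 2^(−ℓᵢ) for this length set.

With common denominator 2^6 = 64: Σ 2^(−ℓᵢ) = 32/64 + 1/64 + 8/64 + 8/64 + 8/64 = 57/64 = 0.890625.

0.890625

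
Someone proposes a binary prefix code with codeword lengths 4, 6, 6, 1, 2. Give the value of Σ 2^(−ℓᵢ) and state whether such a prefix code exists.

0.84375; yes

With common denominator 2^6 = 64: Σ 2^(−ℓᵢ) = 4/64 + 1/64 + 1/64 + 32/64 + 16/64 = 54/64 = 0.84375.
Kraft's inequality requires Σ ≤ 1; here Σ = 0.84375 ≤ 1, so such a prefix code exists.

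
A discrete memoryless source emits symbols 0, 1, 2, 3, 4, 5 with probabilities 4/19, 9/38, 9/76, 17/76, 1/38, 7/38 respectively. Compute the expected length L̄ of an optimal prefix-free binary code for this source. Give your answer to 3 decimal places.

2.474 bits/symbol

Repeatedly combine the two least-probable nodes; the expected code length is the sum of the merged weights.
merge 1/38 + 9/76 → 11/76
merge 11/76 + 7/38 → 25/76
merge 4/19 + 17/76 → 33/76
merge 9/38 + 25/76 → 43/76
merge 33/76 + 43/76 → 1
L = 11/76 + 25/76 + 33/76 + 43/76 + 1 = 47/19 ≈ 2.474 bits/symbol.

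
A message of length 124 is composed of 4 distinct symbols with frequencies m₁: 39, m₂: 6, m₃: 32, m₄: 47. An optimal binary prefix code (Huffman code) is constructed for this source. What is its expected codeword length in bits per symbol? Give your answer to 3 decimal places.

1.927 bits/symbol

Probabilities are the counts divided by 124.
Repeatedly combine the two least-probable nodes; the expected code length is the sum of the merged weights.
merge 3/62 + 8/31 → 19/62
merge 19/62 + 39/124 → 77/124
merge 47/124 + 77/124 → 1
L = 19/62 + 77/124 + 1 = 239/124 ≈ 1.927 bits/symbol.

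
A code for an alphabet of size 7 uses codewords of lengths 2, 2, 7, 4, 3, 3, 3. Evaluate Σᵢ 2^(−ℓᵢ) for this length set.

With common denominator 2^7 = 128: Σ 2^(−ℓᵢ) = 32/128 + 32/128 + 1/128 + 8/128 + 16/128 + 16/128 + 16/128 = 121/128 = 0.9453125.

0.9453125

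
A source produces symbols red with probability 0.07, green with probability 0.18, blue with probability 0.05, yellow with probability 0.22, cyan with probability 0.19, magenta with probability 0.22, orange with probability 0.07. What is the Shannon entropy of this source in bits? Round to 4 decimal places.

2.6149 bits

H = −Σ pᵢ log₂ pᵢ.
−0.07·log₂(0.07) = 0.2686
−0.18·log₂(0.18) = 0.4453
−0.05·log₂(0.05) = 0.2161
−0.22·log₂(0.22) = 0.4806
−0.19·log₂(0.19) = 0.4552
−0.22·log₂(0.22) = 0.4806
−0.07·log₂(0.07) = 0.2686
Sum ≈ 2.6149 → 2.6149 bits.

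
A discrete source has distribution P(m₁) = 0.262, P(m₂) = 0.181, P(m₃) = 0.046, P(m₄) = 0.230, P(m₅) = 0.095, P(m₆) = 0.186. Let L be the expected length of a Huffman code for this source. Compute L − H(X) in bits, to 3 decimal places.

Entropy H = −Σ p log₂ p ≈ 2.4186 bits.
Huffman merges: 23/500+19/200→141/1000; 141/1000+181/1000→161/500; 93/500+23/100→52/125; 131/500+161/500→73/125; 52/125+73/125→1. L = 2463/1000 ≈ 2.4630.
L − H = 2.4630 − 2.4186 = 0.044 bits.

0.044 bits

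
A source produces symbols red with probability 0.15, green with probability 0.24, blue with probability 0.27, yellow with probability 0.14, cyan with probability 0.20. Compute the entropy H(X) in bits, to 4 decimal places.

H = −Σ pᵢ log₂ pᵢ.
−0.15·log₂(0.15) = 0.4105
−0.24·log₂(0.24) = 0.4941
−0.27·log₂(0.27) = 0.5100
−0.14·log₂(0.14) = 0.3971
−0.20·log₂(0.20) = 0.4644
Sum ≈ 2.2762 → 2.2762 bits.

2.2762 bits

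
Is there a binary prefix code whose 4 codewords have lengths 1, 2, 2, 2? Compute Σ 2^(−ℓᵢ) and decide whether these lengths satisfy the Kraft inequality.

With common denominator 2^2 = 4: Σ 2^(−ℓᵢ) = 2/4 + 1/4 + 1/4 + 1/4 = 5/4 = 1.25.
Kraft's inequality requires Σ ≤ 1; here Σ = 1.25 > 1, so no such prefix code exists.

1.25; no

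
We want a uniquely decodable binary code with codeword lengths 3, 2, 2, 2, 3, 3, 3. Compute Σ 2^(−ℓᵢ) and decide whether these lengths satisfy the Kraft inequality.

1.25; no

With common denominator 2^3 = 8: Σ 2^(−ℓᵢ) = 1/8 + 2/8 + 2/8 + 2/8 + 1/8 + 1/8 + 1/8 = 10/8 = 1.25.
Kraft's inequality requires Σ ≤ 1; here Σ = 1.25 > 1, so no such prefix code exists.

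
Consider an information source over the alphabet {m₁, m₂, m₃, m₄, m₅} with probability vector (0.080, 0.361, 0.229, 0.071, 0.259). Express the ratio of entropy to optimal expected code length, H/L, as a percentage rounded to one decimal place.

96.9%

Entropy H = −Σ p log₂ p ≈ 2.0849 bits.
Huffman merges: 71/1000+2/25→151/1000; 151/1000+229/1000→19/50; 259/1000+361/1000→31/50; 19/50+31/50→1. L = 2151/1000 ≈ 2.1510.
Efficiency = H/L = 2.0849/2.1510 = 96.9%.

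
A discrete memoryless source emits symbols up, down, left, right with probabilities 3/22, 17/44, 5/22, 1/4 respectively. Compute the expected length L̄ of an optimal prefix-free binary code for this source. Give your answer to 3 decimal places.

1.977 bits/symbol

Repeatedly combine the two least-probable nodes; the expected code length is the sum of the merged weights.
merge 3/22 + 5/22 → 4/11
merge 1/4 + 4/11 → 27/44
merge 17/44 + 27/44 → 1
L = 4/11 + 27/44 + 1 = 87/44 ≈ 1.977 bits/symbol.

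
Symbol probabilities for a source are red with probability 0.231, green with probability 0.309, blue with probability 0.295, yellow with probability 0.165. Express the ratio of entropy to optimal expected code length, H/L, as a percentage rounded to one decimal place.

98.0%

Entropy H = −Σ p log₂ p ≈ 1.9604 bits.
Huffman merges: 33/200+231/1000→99/250; 59/200+309/1000→151/250; 99/250+151/250→1. L = 2 ≈ 2.0000.
Efficiency = H/L = 1.9604/2.0000 = 98.0%.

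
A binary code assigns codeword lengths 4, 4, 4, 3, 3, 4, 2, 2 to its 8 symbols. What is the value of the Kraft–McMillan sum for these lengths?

With common denominator 2^4 = 16: Σ 2^(−ℓᵢ) = 1/16 + 1/16 + 1/16 + 2/16 + 2/16 + 1/16 + 4/16 + 4/16 = 16/16 = 1.

1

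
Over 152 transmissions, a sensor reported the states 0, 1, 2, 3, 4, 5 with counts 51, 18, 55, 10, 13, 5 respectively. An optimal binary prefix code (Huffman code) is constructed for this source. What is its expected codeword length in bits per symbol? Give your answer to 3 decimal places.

2.224 bits/symbol

Probabilities are the counts divided by 152.
Repeatedly combine the two least-probable nodes; the expected code length is the sum of the merged weights.
merge 5/152 + 5/76 → 15/152
merge 13/152 + 15/152 → 7/38
merge 9/76 + 7/38 → 23/76
merge 23/76 + 51/152 → 97/152
merge 55/152 + 97/152 → 1
L = 15/152 + 7/38 + 23/76 + 97/152 + 1 = 169/76 ≈ 2.224 bits/symbol.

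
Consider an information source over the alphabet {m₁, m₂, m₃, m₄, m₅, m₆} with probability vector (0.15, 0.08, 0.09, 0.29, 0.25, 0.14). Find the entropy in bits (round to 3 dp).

H = −Σ pᵢ log₂ pᵢ.
−0.15·log₂(0.15) = 0.4105
−0.08·log₂(0.08) = 0.2915
−0.09·log₂(0.09) = 0.3127
−0.29·log₂(0.29) = 0.5179
−0.25·log₂(0.25) = 0.5000
−0.14·log₂(0.14) = 0.3971
Sum ≈ 2.4297 → 2.430 bits.

2.430 bits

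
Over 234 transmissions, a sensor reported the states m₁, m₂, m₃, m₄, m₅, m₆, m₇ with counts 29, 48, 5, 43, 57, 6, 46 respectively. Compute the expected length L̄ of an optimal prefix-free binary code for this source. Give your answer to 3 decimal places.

Probabilities are the counts divided by 234.
Repeatedly combine the two least-probable nodes; the expected code length is the sum of the merged weights.
merge 5/234 + 1/39 → 11/234
merge 11/234 + 29/234 → 20/117
merge 20/117 + 43/234 → 83/234
merge 23/117 + 8/39 → 47/117
merge 19/78 + 83/234 → 70/117
merge 47/117 + 70/117 → 1
L = 11/234 + 20/117 + 83/234 + 47/117 + 70/117 + 1 = 301/117 ≈ 2.573 bits/symbol.

2.573 bits/symbol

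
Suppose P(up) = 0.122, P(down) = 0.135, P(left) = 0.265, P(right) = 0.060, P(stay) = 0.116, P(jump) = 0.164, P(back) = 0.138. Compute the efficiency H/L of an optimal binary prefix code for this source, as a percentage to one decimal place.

Entropy H = −Σ p log₂ p ≈ 2.6941 bits.
Huffman merges: 3/50+29/250→22/125; 61/500+27/200→257/1000; 69/500+41/250→151/500; 22/125+257/1000→433/1000; 53/200+151/500→567/1000; 433/1000+567/1000→1. L = 547/200 ≈ 2.7350.
Efficiency = H/L = 2.6941/2.7350 = 98.5%.

98.5%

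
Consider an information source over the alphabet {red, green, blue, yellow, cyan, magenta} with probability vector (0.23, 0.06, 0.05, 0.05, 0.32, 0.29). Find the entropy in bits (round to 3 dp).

H = −Σ pᵢ log₂ pᵢ.
−0.23·log₂(0.23) = 0.4877
−0.06·log₂(0.06) = 0.2435
−0.05·log₂(0.05) = 0.2161
−0.05·log₂(0.05) = 0.2161
−0.32·log₂(0.32) = 0.5260
−0.29·log₂(0.29) = 0.5179
Sum ≈ 2.2073 → 2.207 bits.

2.207 bits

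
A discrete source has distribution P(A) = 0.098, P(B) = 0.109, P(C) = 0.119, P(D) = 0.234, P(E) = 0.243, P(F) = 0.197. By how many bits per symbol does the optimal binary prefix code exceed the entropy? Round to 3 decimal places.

0.033 bits

Entropy H = −Σ p log₂ p ≈ 2.4904 bits.
Huffman merges: 49/500+109/1000→207/1000; 119/1000+197/1000→79/250; 207/1000+117/500→441/1000; 243/1000+79/250→559/1000; 441/1000+559/1000→1. L = 2523/1000 ≈ 2.5230.
L − H = 2.5230 − 2.4904 = 0.033 bits.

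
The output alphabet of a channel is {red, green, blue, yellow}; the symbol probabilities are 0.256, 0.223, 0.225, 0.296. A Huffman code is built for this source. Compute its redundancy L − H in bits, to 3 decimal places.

0.010 bits

Entropy H = −Σ p log₂ p ≈ 1.9901 bits.
Huffman merges: 223/1000+9/40→56/125; 32/125+37/125→69/125; 56/125+69/125→1. L = 2 ≈ 2.0000.
L − H = 2.0000 − 1.9901 = 0.010 bits.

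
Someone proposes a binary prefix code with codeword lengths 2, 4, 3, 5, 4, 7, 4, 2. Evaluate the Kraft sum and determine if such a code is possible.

0.8515625; yes

With common denominator 2^7 = 128: Σ 2^(−ℓᵢ) = 32/128 + 8/128 + 16/128 + 4/128 + 8/128 + 1/128 + 8/128 + 32/128 = 109/128 = 0.8515625.
Kraft's inequality requires Σ ≤ 1; here Σ = 0.8515625 ≤ 1, so such a prefix code exists.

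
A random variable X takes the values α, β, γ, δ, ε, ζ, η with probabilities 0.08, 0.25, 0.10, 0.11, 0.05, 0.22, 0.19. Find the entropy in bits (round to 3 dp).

2.626 bits

H = −Σ pᵢ log₂ pᵢ.
−0.08·log₂(0.08) = 0.2915
−0.25·log₂(0.25) = 0.5000
−0.10·log₂(0.10) = 0.3322
−0.11·log₂(0.11) = 0.3503
−0.05·log₂(0.05) = 0.2161
−0.22·log₂(0.22) = 0.4806
−0.19·log₂(0.19) = 0.4552
Sum ≈ 2.6259 → 2.626 bits.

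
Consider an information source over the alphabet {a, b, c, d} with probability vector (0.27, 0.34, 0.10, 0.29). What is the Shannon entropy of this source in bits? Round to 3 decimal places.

1.889 bits

H = −Σ pᵢ log₂ pᵢ.
−0.27·log₂(0.27) = 0.5100
−0.34·log₂(0.34) = 0.5292
−0.10·log₂(0.10) = 0.3322
−0.29·log₂(0.29) = 0.5179
Sum ≈ 1.8893 → 1.889 bits.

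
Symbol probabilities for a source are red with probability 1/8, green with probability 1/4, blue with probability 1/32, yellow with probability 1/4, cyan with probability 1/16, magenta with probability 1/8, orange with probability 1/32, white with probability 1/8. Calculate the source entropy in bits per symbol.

Each probability is a power of 1/2, so log₂(1/p) is an integer.
H = Σ p·log₂(1/p) = 1/8·3 + 1/4·2 + 1/32·5 + 1/4·2 + 1/16·4 + 1/8·3 + 1/32·5 + 1/8·3 = 2.6875 bits.

2.6875 bits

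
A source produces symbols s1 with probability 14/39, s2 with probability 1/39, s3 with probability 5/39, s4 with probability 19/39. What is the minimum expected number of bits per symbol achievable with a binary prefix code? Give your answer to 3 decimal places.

Repeatedly combine the two least-probable nodes; the expected code length is the sum of the merged weights.
merge 1/39 + 5/39 → 2/13
merge 2/13 + 14/39 → 20/39
merge 19/39 + 20/39 → 1
L = 2/13 + 20/39 + 1 = 5/3 ≈ 1.667 bits/symbol.

1.667 bits/symbol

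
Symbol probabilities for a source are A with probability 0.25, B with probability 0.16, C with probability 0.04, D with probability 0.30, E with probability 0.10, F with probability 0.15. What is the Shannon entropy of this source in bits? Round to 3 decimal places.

2.373 bits

H = −Σ pᵢ log₂ pᵢ.
−0.25·log₂(0.25) = 0.5000
−0.16·log₂(0.16) = 0.4230
−0.04·log₂(0.04) = 0.1858
−0.30·log₂(0.30) = 0.5211
−0.10·log₂(0.10) = 0.3322
−0.15·log₂(0.15) = 0.4105
Sum ≈ 2.3726 → 2.373 bits.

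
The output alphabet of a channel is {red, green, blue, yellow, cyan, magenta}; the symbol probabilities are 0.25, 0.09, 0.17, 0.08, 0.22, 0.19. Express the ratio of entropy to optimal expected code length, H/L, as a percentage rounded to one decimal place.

Entropy H = −Σ p log₂ p ≈ 2.4745 bits.
Huffman merges: 2/25+9/100→17/100; 17/100+17/100→17/50; 19/100+11/50→41/100; 1/4+17/50→59/100; 41/100+59/100→1. L = 251/100 ≈ 2.5100.
Efficiency = H/L = 2.4745/2.5100 = 98.6%.

98.6%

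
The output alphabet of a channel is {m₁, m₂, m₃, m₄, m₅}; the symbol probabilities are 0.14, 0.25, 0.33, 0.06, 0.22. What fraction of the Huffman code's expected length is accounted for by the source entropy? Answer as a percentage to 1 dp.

97.7%

Entropy H = −Σ p log₂ p ≈ 2.1490 bits.
Huffman merges: 3/50+7/50→1/5; 1/5+11/50→21/50; 1/4+33/100→29/50; 21/50+29/50→1. L = 11/5 ≈ 2.2000.
Efficiency = H/L = 2.1490/2.2000 = 97.7%.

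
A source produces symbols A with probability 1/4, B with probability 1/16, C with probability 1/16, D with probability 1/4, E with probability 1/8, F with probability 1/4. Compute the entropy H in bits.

Each probability is a power of 1/2, so log₂(1/p) is an integer.
H = Σ p·log₂(1/p) = 1/4·2 + 1/16·4 + 1/16·4 + 1/4·2 + 1/8·3 + 1/4·2 = 2.375 bits.

2.375 bits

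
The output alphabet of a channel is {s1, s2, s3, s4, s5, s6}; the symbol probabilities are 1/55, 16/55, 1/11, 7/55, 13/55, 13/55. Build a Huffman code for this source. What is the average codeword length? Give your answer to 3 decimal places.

Repeatedly combine the two least-probable nodes; the expected code length is the sum of the merged weights.
merge 1/55 + 1/11 → 6/55
merge 6/55 + 7/55 → 13/55
merge 13/55 + 13/55 → 26/55
merge 13/55 + 16/55 → 29/55
merge 26/55 + 29/55 → 1
L = 6/55 + 13/55 + 26/55 + 29/55 + 1 = 129/55 ≈ 2.345 bits/symbol.

2.345 bits/symbol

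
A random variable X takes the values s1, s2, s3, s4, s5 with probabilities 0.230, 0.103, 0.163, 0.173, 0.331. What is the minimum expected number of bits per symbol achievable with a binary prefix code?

Repeatedly combine the two least-probable nodes; the expected code length is the sum of the merged weights.
merge 103/1000 + 163/1000 → 133/500
merge 173/1000 + 23/100 → 403/1000
merge 133/500 + 331/1000 → 597/1000
merge 403/1000 + 597/1000 → 1
L = 133/500 + 403/1000 + 597/1000 + 1 = 1133/500 = 2.266 bits/symbol.

2.266 bits/symbol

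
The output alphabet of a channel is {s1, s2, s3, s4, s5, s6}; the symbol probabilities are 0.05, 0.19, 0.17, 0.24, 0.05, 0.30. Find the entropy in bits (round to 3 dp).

H = −Σ pᵢ log₂ pᵢ.
−0.05·log₂(0.05) = 0.2161
−0.19·log₂(0.19) = 0.4552
−0.17·log₂(0.17) = 0.4346
−0.24·log₂(0.24) = 0.4941
−0.05·log₂(0.05) = 0.2161
−0.30·log₂(0.30) = 0.5211
Sum ≈ 2.3372 → 2.337 bits.

2.337 bits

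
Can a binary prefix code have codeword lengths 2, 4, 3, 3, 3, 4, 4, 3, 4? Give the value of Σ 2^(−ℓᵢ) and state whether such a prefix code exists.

With common denominator 2^4 = 16: Σ 2^(−ℓᵢ) = 4/16 + 1/16 + 2/16 + 2/16 + 2/16 + 1/16 + 1/16 + 2/16 + 1/16 = 16/16 = 1.
Kraft's inequality requires Σ ≤ 1; here Σ = 1 ≤ 1, so such a prefix code exists.

1; yes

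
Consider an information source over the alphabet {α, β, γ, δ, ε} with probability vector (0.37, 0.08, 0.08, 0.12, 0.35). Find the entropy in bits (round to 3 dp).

2.011 bits

H = −Σ pᵢ log₂ pᵢ.
−0.37·log₂(0.37) = 0.5307
−0.08·log₂(0.08) = 0.2915
−0.08·log₂(0.08) = 0.2915
−0.12·log₂(0.12) = 0.3671
−0.35·log₂(0.35) = 0.5301
Sum ≈ 2.0109 → 2.011 bits.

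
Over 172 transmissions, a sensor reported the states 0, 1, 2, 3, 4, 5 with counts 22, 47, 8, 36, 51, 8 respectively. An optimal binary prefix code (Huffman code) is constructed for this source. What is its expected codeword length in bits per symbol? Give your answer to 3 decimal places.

Probabilities are the counts divided by 172.
Repeatedly combine the two least-probable nodes; the expected code length is the sum of the merged weights.
merge 2/43 + 2/43 → 4/43
merge 4/43 + 11/86 → 19/86
merge 9/43 + 19/86 → 37/86
merge 47/172 + 51/172 → 49/86
merge 37/86 + 49/86 → 1
L = 4/43 + 19/86 + 37/86 + 49/86 + 1 = 199/86 ≈ 2.314 bits/symbol.

2.314 bits/symbol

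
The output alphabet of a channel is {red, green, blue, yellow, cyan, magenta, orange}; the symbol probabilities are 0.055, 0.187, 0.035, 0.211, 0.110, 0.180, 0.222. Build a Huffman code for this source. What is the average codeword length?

2.657 bits/symbol

Repeatedly combine the two least-probable nodes; the expected code length is the sum of the merged weights.
merge 7/200 + 11/200 → 9/100
merge 9/100 + 11/100 → 1/5
merge 9/50 + 187/1000 → 367/1000
merge 1/5 + 211/1000 → 411/1000
merge 111/500 + 367/1000 → 589/1000
merge 411/1000 + 589/1000 → 1
L = 9/100 + 1/5 + 367/1000 + 411/1000 + 589/1000 + 1 = 2657/1000 = 2.657 bits/symbol.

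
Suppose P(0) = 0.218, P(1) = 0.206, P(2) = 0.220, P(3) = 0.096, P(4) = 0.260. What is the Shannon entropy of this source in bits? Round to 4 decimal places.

H = −Σ pᵢ log₂ pᵢ.
−0.218·log₂(0.218) = 0.4791
−0.206·log₂(0.206) = 0.4695
−0.220·log₂(0.220) = 0.4806
−0.096·log₂(0.096) = 0.3246
−0.260·log₂(0.260) = 0.5053
Sum ≈ 2.2590 → 2.2590 bits.

2.2590 bits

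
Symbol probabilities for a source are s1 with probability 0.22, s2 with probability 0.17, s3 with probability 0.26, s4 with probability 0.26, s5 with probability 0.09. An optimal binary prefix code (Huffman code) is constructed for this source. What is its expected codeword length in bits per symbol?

Repeatedly combine the two least-probable nodes; the expected code length is the sum of the merged weights.
merge 9/100 + 17/100 → 13/50
merge 11/50 + 13/50 → 12/25
merge 13/50 + 13/50 → 13/25
merge 12/25 + 13/25 → 1
L = 13/50 + 12/25 + 13/25 + 1 = 113/50 = 2.26 bits/symbol.

2.26 bits/symbol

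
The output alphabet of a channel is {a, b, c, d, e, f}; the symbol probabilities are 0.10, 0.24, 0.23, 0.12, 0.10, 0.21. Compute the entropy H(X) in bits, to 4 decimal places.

H = −Σ pᵢ log₂ pᵢ.
−0.10·log₂(0.10) = 0.3322
−0.24·log₂(0.24) = 0.4941
−0.23·log₂(0.23) = 0.4877
−0.12·log₂(0.12) = 0.3671
−0.10·log₂(0.10) = 0.3322
−0.21·log₂(0.21) = 0.4728
Sum ≈ 2.4861 → 2.4861 bits.

2.4861 bits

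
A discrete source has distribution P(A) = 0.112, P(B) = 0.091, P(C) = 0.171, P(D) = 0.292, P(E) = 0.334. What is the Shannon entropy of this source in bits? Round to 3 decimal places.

2.151 bits

H = −Σ pᵢ log₂ pᵢ.
−0.112·log₂(0.112) = 0.3537
−0.091·log₂(0.091) = 0.3147
−0.171·log₂(0.171) = 0.4357
−0.292·log₂(0.292) = 0.5186
−0.334·log₂(0.334) = 0.5284
Sum ≈ 2.1511 → 2.151 bits.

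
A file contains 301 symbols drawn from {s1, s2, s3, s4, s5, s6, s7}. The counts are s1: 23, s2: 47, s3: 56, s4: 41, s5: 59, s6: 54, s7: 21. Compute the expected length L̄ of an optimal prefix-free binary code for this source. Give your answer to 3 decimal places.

2.764 bits/symbol

Probabilities are the counts divided by 301.
Repeatedly combine the two least-probable nodes; the expected code length is the sum of the merged weights.
merge 3/43 + 23/301 → 44/301
merge 41/301 + 44/301 → 85/301
merge 47/301 + 54/301 → 101/301
merge 8/43 + 59/301 → 115/301
merge 85/301 + 101/301 → 186/301
merge 115/301 + 186/301 → 1
L = 44/301 + 85/301 + 101/301 + 115/301 + 186/301 + 1 = 832/301 ≈ 2.764 bits/symbol.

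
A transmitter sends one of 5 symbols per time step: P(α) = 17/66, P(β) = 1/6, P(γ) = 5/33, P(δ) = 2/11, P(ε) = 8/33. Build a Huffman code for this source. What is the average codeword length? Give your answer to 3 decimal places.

Repeatedly combine the two least-probable nodes; the expected code length is the sum of the merged weights.
merge 5/33 + 1/6 → 7/22
merge 2/11 + 8/33 → 14/33
merge 17/66 + 7/22 → 19/33
merge 14/33 + 19/33 → 1
L = 7/22 + 14/33 + 19/33 + 1 = 51/22 ≈ 2.318 bits/symbol.

2.318 bits/symbol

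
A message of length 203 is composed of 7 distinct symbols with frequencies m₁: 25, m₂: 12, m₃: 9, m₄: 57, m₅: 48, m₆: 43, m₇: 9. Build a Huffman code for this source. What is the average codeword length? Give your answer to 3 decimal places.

2.507 bits/symbol

Probabilities are the counts divided by 203.
Repeatedly combine the two least-probable nodes; the expected code length is the sum of the merged weights.
merge 9/203 + 9/203 → 18/203
merge 12/203 + 18/203 → 30/203
merge 25/203 + 30/203 → 55/203
merge 43/203 + 48/203 → 13/29
merge 55/203 + 57/203 → 16/29
merge 13/29 + 16/29 → 1
L = 18/203 + 30/203 + 55/203 + 13/29 + 16/29 + 1 = 509/203 ≈ 2.507 bits/symbol.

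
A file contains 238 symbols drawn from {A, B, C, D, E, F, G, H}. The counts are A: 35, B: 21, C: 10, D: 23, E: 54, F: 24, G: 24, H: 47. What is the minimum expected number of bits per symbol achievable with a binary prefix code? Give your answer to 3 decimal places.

2.903 bits/symbol

Probabilities are the counts divided by 238.
Repeatedly combine the two least-probable nodes; the expected code length is the sum of the merged weights.
merge 5/119 + 3/34 → 31/238
merge 23/238 + 12/119 → 47/238
merge 12/119 + 31/238 → 55/238
merge 5/34 + 47/238 → 41/119
merge 47/238 + 27/119 → 101/238
merge 55/238 + 41/119 → 137/238
merge 101/238 + 137/238 → 1
L = 31/238 + 47/238 + 55/238 + 41/119 + 101/238 + 137/238 + 1 = 691/238 ≈ 2.903 bits/symbol.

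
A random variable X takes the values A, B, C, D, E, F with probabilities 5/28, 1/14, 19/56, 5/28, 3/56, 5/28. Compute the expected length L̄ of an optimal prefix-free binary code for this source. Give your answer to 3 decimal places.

2.429 bits/symbol

Repeatedly combine the two least-probable nodes; the expected code length is the sum of the merged weights.
merge 3/56 + 1/14 → 1/8
merge 1/8 + 5/28 → 17/56
merge 5/28 + 5/28 → 5/14
merge 17/56 + 19/56 → 9/14
merge 5/14 + 9/14 → 1
L = 1/8 + 17/56 + 5/14 + 9/14 + 1 = 17/7 ≈ 2.429 bits/symbol.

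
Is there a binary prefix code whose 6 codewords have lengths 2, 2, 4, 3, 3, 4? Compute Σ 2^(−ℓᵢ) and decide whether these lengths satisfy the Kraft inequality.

0.875; yes

With common denominator 2^4 = 16: Σ 2^(−ℓᵢ) = 4/16 + 4/16 + 1/16 + 2/16 + 2/16 + 1/16 = 14/16 = 0.875.
Kraft's inequality requires Σ ≤ 1; here Σ = 0.875 ≤ 1, so such a prefix code exists.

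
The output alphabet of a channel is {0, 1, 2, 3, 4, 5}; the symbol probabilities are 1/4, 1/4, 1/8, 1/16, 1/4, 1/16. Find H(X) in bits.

Each probability is a power of 1/2, so log₂(1/p) is an integer.
H = Σ p·log₂(1/p) = 1/4·2 + 1/4·2 + 1/8·3 + 1/16·4 + 1/4·2 + 1/16·4 = 2.375 bits.

2.375 bits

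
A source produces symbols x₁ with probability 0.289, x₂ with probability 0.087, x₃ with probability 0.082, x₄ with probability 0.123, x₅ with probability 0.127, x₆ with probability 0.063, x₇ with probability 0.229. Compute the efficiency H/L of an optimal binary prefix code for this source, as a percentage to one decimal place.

99.3%

Entropy H = −Σ p log₂ p ≈ 2.6081 bits.
Huffman merges: 63/1000+41/500→29/200; 87/1000+123/1000→21/100; 127/1000+29/200→34/125; 21/100+229/1000→439/1000; 34/125+289/1000→561/1000; 439/1000+561/1000→1. L = 2627/1000 ≈ 2.6270.
Efficiency = H/L = 2.6081/2.6270 = 99.3%.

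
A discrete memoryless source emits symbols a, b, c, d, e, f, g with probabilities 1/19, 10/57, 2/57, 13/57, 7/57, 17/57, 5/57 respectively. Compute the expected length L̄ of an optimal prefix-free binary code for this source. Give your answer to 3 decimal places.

2.561 bits/symbol

Repeatedly combine the two least-probable nodes; the expected code length is the sum of the merged weights.
merge 2/57 + 1/19 → 5/57
merge 5/57 + 5/57 → 10/57
merge 7/57 + 10/57 → 17/57
merge 10/57 + 13/57 → 23/57
merge 17/57 + 17/57 → 34/57
merge 23/57 + 34/57 → 1
L = 5/57 + 10/57 + 17/57 + 23/57 + 34/57 + 1 = 146/57 ≈ 2.561 bits/symbol.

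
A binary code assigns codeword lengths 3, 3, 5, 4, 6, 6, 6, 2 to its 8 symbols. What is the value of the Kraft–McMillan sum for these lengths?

0.640625

With common denominator 2^6 = 64: Σ 2^(−ℓᵢ) = 8/64 + 8/64 + 2/64 + 4/64 + 1/64 + 1/64 + 1/64 + 16/64 = 41/64 = 0.640625.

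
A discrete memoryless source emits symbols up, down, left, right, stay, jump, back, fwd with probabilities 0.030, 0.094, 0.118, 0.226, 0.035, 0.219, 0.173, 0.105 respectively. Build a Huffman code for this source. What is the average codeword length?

2.779 bits/symbol

Repeatedly combine the two least-probable nodes; the expected code length is the sum of the merged weights.
merge 3/100 + 7/200 → 13/200
merge 13/200 + 47/500 → 159/1000
merge 21/200 + 59/500 → 223/1000
merge 159/1000 + 173/1000 → 83/250
merge 219/1000 + 223/1000 → 221/500
merge 113/500 + 83/250 → 279/500
merge 221/500 + 279/500 → 1
L = 13/200 + 159/1000 + 223/1000 + 83/250 + 221/500 + 279/500 + 1 = 2779/1000 = 2.779 bits/symbol.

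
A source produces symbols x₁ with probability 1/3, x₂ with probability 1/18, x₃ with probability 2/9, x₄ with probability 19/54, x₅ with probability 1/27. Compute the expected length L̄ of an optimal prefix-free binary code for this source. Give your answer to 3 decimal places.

Repeatedly combine the two least-probable nodes; the expected code length is the sum of the merged weights.
merge 1/27 + 1/18 → 5/54
merge 5/54 + 2/9 → 17/54
merge 17/54 + 1/3 → 35/54
merge 19/54 + 35/54 → 1
L = 5/54 + 17/54 + 35/54 + 1 = 37/18 ≈ 2.056 bits/symbol.

2.056 bits/symbol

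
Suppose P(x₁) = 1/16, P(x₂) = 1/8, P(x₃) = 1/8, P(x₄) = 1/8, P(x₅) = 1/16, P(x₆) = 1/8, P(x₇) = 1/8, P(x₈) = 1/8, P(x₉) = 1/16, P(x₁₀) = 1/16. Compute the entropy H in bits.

Each probability is a power of 1/2, so log₂(1/p) is an integer.
H = Σ p·log₂(1/p) = 1/16·4 + 1/8·3 + 1/8·3 + 1/8·3 + 1/16·4 + 1/8·3 + 1/8·3 + 1/8·3 + 1/16·4 + 1/16·4 = 3.25 bits.

3.25 bits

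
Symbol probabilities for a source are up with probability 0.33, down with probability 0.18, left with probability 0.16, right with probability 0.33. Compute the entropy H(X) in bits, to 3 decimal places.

H = −Σ pᵢ log₂ pᵢ.
−0.33·log₂(0.33) = 0.5278
−0.18·log₂(0.18) = 0.4453
−0.16·log₂(0.16) = 0.4230
−0.33·log₂(0.33) = 0.5278
Sum ≈ 1.9240 → 1.924 bits.

1.924 bits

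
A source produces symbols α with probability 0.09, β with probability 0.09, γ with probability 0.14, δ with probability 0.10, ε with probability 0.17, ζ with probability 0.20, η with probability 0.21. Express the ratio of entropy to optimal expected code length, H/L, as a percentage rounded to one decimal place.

98.4%

Entropy H = −Σ p log₂ p ≈ 2.7264 bits.
Huffman merges: 9/100+9/100→9/50; 1/10+7/50→6/25; 17/100+9/50→7/20; 1/5+21/100→41/100; 6/25+7/20→59/100; 41/100+59/100→1. L = 277/100 ≈ 2.7700.
Efficiency = H/L = 2.7264/2.7700 = 98.4%.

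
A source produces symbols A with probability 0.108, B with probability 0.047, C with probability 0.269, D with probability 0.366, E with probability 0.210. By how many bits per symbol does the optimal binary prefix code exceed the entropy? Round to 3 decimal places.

Entropy H = −Σ p log₂ p ≈ 2.0672 bits.
Huffman merges: 47/1000+27/250→31/200; 31/200+21/100→73/200; 269/1000+73/200→317/500; 183/500+317/500→1. L = 1077/500 ≈ 2.1540.
L − H = 2.1540 − 2.0672 = 0.087 bits.

0.087 bits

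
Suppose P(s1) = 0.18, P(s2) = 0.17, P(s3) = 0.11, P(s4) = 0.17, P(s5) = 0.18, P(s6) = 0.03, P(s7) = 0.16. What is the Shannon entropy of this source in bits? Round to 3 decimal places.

2.685 bits

H = −Σ pᵢ log₂ pᵢ.
−0.18·log₂(0.18) = 0.4453
−0.17·log₂(0.17) = 0.4346
−0.11·log₂(0.11) = 0.3503
−0.17·log₂(0.17) = 0.4346
−0.18·log₂(0.18) = 0.4453
−0.03·log₂(0.03) = 0.1518
−0.16·log₂(0.16) = 0.4230
Sum ≈ 2.6849 → 2.685 bits.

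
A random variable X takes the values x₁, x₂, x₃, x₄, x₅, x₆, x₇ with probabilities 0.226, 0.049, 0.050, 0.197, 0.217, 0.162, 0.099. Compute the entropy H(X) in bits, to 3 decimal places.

H = −Σ pᵢ log₂ pᵢ.
−0.226·log₂(0.226) = 0.4849
−0.049·log₂(0.049) = 0.2132
−0.050·log₂(0.050) = 0.2161
−0.197·log₂(0.197) = 0.4617
−0.217·log₂(0.217) = 0.4783
−0.162·log₂(0.162) = 0.4254
−0.099·log₂(0.099) = 0.3303
Sum ≈ 2.6099 → 2.610 bits.

2.610 bits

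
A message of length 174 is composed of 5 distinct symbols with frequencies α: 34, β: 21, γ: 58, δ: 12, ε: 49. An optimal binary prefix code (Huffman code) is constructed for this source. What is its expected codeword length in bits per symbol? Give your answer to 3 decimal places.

Probabilities are the counts divided by 174.
Repeatedly combine the two least-probable nodes; the expected code length is the sum of the merged weights.
merge 2/29 + 7/58 → 11/58
merge 11/58 + 17/87 → 67/174
merge 49/174 + 1/3 → 107/174
merge 67/174 + 107/174 → 1
L = 11/58 + 67/174 + 107/174 + 1 = 127/58 ≈ 2.190 bits/symbol.

2.190 bits/symbol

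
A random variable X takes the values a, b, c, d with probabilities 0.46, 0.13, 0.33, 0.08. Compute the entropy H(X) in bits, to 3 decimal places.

H = −Σ pᵢ log₂ pᵢ.
−0.46·log₂(0.46) = 0.5153
−0.13·log₂(0.13) = 0.3826
−0.33·log₂(0.33) = 0.5278
−0.08·log₂(0.08) = 0.2915
Sum ≈ 1.7173 → 1.717 bits.

1.717 bits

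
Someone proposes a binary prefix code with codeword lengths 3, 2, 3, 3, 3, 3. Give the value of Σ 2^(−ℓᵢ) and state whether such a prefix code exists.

With common denominator 2^3 = 8: Σ 2^(−ℓᵢ) = 1/8 + 2/8 + 1/8 + 1/8 + 1/8 + 1/8 = 7/8 = 0.875.
Kraft's inequality requires Σ ≤ 1; here Σ = 0.875 ≤ 1, so such a prefix code exists.

0.875; yes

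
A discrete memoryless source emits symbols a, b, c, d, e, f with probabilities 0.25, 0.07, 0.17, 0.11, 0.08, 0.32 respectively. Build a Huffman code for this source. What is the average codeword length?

2.41 bits/symbol

Repeatedly combine the two least-probable nodes; the expected code length is the sum of the merged weights.
merge 7/100 + 2/25 → 3/20
merge 11/100 + 3/20 → 13/50
merge 17/100 + 1/4 → 21/50
merge 13/50 + 8/25 → 29/50
merge 21/50 + 29/50 → 1
L = 3/20 + 13/50 + 21/50 + 29/50 + 1 = 241/100 = 2.41 bits/symbol.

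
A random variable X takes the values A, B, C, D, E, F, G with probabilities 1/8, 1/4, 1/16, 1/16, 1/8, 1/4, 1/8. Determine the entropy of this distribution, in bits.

Each probability is a power of 1/2, so log₂(1/p) is an integer.
H = Σ p·log₂(1/p) = 1/8·3 + 1/4·2 + 1/16·4 + 1/16·4 + 1/8·3 + 1/4·2 + 1/8·3 = 2.625 bits.

2.625 bits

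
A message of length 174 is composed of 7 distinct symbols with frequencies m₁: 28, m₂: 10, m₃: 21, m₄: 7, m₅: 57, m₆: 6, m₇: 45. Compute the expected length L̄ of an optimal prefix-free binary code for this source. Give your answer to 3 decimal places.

2.460 bits/symbol

Probabilities are the counts divided by 174.
Repeatedly combine the two least-probable nodes; the expected code length is the sum of the merged weights.
merge 1/29 + 7/174 → 13/174
merge 5/87 + 13/174 → 23/174
merge 7/58 + 23/174 → 22/87
merge 14/87 + 22/87 → 12/29
merge 15/58 + 19/58 → 17/29
merge 12/29 + 17/29 → 1
L = 13/174 + 23/174 + 22/87 + 12/29 + 17/29 + 1 = 214/87 ≈ 2.460 bits/symbol.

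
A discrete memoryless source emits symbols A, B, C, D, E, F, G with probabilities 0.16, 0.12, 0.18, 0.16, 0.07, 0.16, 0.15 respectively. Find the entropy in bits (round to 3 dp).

2.761 bits

H = −Σ pᵢ log₂ pᵢ.
−0.16·log₂(0.16) = 0.4230
−0.12·log₂(0.12) = 0.3671
−0.18·log₂(0.18) = 0.4453
−0.16·log₂(0.16) = 0.4230
−0.07·log₂(0.07) = 0.2686
−0.16·log₂(0.16) = 0.4230
−0.15·log₂(0.15) = 0.4105
Sum ≈ 2.7605 → 2.761 bits.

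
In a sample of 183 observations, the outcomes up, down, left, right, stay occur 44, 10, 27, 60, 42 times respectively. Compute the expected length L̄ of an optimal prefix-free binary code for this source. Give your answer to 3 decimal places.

2.202 bits/symbol

Probabilities are the counts divided by 183.
Repeatedly combine the two least-probable nodes; the expected code length is the sum of the merged weights.
merge 10/183 + 9/61 → 37/183
merge 37/183 + 14/61 → 79/183
merge 44/183 + 20/61 → 104/183
merge 79/183 + 104/183 → 1
L = 37/183 + 79/183 + 104/183 + 1 = 403/183 ≈ 2.202 bits/symbol.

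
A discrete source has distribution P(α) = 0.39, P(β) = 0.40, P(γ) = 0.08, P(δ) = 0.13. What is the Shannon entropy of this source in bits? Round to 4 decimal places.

1.7327 bits

H = −Σ pᵢ log₂ pᵢ.
−0.39·log₂(0.39) = 0.5298
−0.40·log₂(0.40) = 0.5288
−0.08·log₂(0.08) = 0.2915
−0.13·log₂(0.13) = 0.3826
Sum ≈ 1.7327 → 1.7327 bits.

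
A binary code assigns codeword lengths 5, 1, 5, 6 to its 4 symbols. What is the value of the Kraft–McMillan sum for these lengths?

0.578125

With common denominator 2^6 = 64: Σ 2^(−ℓᵢ) = 2/64 + 32/64 + 2/64 + 1/64 = 37/64 = 0.578125.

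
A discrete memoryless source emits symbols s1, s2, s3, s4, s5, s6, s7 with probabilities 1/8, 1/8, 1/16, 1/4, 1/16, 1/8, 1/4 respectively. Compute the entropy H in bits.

2.625 bits

Each probability is a power of 1/2, so log₂(1/p) is an integer.
H = Σ p·log₂(1/p) = 1/8·3 + 1/8·3 + 1/16·4 + 1/4·2 + 1/16·4 + 1/8·3 + 1/4·2 = 2.625 bits.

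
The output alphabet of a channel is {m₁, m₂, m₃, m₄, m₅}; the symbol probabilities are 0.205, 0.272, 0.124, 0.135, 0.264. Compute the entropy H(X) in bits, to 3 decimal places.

H = −Σ pᵢ log₂ pᵢ.
−0.205·log₂(0.205) = 0.4687
−0.272·log₂(0.272) = 0.5109
−0.124·log₂(0.124) = 0.3734
−0.135·log₂(0.135) = 0.3900
−0.264·log₂(0.264) = 0.5072
Sum ≈ 2.2503 → 2.250 bits.

2.250 bits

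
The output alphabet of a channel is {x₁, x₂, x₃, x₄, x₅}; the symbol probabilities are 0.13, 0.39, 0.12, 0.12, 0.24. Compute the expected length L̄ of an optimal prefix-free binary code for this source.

2.22 bits/symbol

Repeatedly combine the two least-probable nodes; the expected code length is the sum of the merged weights.
merge 3/25 + 3/25 → 6/25
merge 13/100 + 6/25 → 37/100
merge 6/25 + 37/100 → 61/100
merge 39/100 + 61/100 → 1
L = 6/25 + 37/100 + 61/100 + 1 = 111/50 = 2.22 bits/symbol.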